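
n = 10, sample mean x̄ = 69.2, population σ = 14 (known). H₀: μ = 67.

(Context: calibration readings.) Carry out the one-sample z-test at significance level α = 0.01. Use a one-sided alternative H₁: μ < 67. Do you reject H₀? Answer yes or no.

SE = σ/√n = 14/√10 = 4.4272
z = (x̄−μ₀)/SE = (69.2−67)/4.4272 = 0.4969
p-value (one-sided, H₁ less) = 0.69038
At α=0.01: p ≥ α → fail to reject H₀

reject H₀: no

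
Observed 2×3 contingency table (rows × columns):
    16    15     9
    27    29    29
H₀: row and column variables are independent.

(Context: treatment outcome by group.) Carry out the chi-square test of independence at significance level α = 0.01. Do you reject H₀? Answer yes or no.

reject H₀: no

Row totals [40, 85], col totals [43, 44, 38], n=125
χ² = (16−13.76)²/13.76 + (15−14.08)²/14.08 + (9−12.16)²/12.16 + (27−29.24)²/29.24 + (29−29.92)²/29.92 + (29−25.84)²/25.84 = 1.8323
df = 2
p-value (upper-tail) = 0.40006
At α=0.01: p ≥ α → fail to reject H₀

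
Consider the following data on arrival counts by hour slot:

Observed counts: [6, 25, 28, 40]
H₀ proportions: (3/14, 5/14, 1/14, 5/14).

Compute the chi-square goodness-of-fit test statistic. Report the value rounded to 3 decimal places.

test statistic = 76.495

n = 99; E_i = n·p_i = [21.21, 35.36, 7.07, 35.36]
χ² = (6−21.21)²/21.21 + (25−35.36)²/35.36 + (28−7.07)²/7.07 + (40−35.36)²/35.36 = 76.4949
df = 3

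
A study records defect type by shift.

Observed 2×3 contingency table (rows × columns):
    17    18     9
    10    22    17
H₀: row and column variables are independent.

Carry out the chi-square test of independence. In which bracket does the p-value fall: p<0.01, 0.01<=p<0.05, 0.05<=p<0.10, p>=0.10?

p-value bracket: p>=0.10

Row totals [44, 49], col totals [27, 40, 26], n=93
χ² = (17−12.77)²/12.77 + (18−18.92)²/18.92 + (9−12.30)²/12.30 + (10−14.23)²/14.23 + (22−21.08)²/21.08 + (17−13.70)²/13.70 = 4.4203
df = 2
p-value (upper-tail) = 0.10968
→ bracket: p>=0.10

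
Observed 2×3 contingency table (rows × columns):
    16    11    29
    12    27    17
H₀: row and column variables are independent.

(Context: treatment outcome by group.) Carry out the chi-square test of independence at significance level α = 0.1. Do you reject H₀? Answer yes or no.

reject H₀: yes

Row totals [56, 56], col totals [28, 38, 46], n=112
χ² = (16−14.00)²/14.00 + (11−19.00)²/19.00 + (29−23.00)²/23.00 + (12−14.00)²/14.00 + (27−19.00)²/19.00 + (17−23.00)²/23.00 = 10.4387
df = 2
p-value (upper-tail) = 0.00541
At α=0.1: p < α → reject H₀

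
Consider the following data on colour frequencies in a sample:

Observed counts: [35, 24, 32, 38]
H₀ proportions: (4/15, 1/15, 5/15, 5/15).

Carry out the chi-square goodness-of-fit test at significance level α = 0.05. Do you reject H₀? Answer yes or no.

reject H₀: yes

n = 129; E_i = n·p_i = [34.40, 8.60, 43.00, 43.00]
χ² = (35−34.40)²/34.40 + (24−8.60)²/8.60 + (32−43.00)²/43.00 + (38−43.00)²/43.00 = 30.9826
df = 3
p-value (upper-tail) = 0.00000
At α=0.05: p < α → reject H₀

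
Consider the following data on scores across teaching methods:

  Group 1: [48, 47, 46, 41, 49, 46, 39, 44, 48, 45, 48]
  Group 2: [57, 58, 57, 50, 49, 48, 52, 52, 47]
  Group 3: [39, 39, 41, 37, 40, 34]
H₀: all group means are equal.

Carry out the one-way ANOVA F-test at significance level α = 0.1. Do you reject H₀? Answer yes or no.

reject H₀: yes

Group means [45.55, 52.22, 38.33], grand mean 46.192
SSB = Σnᵢ(x̄ᵢ−x̄)² = 702.422; SSW = ΣΣ(x−x̄ᵢ)² = 269.616
MSB = 702.422/2 = 351.2111; MSW = 269.616/23 = 11.7224
F = MSB/MSW = 29.9606
df = (2, 23)
p-value (upper-tail) = 0.00000
At α=0.1: p < α → reject H₀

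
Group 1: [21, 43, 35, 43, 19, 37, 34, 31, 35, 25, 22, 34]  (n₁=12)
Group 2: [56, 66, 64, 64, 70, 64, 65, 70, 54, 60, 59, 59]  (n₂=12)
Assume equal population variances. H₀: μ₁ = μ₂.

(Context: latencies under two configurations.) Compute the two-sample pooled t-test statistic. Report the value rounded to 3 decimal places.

test statistic = -11.186

x̄₁=31.583, s₁=8.152, n₁=12
x̄₂=62.583, s₂=5.071, n₂=12
s_p² = [11·8.152² + 11·5.071²]/22 = 46.0833
SE = √(s_p²·(1/12+1/12)) = 2.7714
t = (31.583−62.583)/2.7714 = -11.1858
df = 22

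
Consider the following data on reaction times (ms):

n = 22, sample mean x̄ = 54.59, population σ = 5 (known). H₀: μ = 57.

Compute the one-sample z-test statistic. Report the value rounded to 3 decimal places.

SE = σ/√n = 5/√22 = 1.0660
z = (x̄−μ₀)/SE = (54.59−57)/1.0660 = -2.2608

test statistic = -2.261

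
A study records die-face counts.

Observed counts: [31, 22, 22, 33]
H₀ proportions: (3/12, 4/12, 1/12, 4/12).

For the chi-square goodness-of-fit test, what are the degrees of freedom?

degrees of freedom = 3

df = k − 1 = 4 − 1 = 3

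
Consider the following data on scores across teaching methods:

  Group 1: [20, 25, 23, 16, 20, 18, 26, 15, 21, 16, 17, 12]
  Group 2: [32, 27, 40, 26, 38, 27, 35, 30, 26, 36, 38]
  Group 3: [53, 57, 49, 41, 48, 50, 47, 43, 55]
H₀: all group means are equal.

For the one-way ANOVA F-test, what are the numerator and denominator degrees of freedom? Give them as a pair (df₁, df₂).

k = 3 groups, N = 32 total
df = (k−1, N−k) = (3−1, 32−3) = (2, 29)

degrees of freedom = [2, 29]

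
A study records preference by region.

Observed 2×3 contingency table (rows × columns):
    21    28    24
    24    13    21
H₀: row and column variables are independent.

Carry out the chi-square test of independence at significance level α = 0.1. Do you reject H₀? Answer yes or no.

Row totals [73, 58], col totals [45, 41, 45], n=131
χ² = (21−25.08)²/25.08 + (28−22.85)²/22.85 + (24−25.08)²/25.08 + (24−19.92)²/19.92 + (13−18.15)²/18.15 + (21−19.92)²/19.92 = 4.2257
df = 2
p-value (upper-tail) = 0.12090
At α=0.1: p ≥ α → fail to reject H₀

reject H₀: no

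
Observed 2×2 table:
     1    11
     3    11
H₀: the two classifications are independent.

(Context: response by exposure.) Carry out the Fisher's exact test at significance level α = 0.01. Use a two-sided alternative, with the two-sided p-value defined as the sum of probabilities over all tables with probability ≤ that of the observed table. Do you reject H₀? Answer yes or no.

Margins: r₁=12, r₂=14, c₁=4, c₂=22, n=26
p_obs = C(12,1)·C(14,3)/C(26,4); sum pmf over tables with pmf ≤ p_obs
p-value (two-sided) = 0.59826
At α=0.01: p ≥ α → fail to reject H₀

reject H₀: no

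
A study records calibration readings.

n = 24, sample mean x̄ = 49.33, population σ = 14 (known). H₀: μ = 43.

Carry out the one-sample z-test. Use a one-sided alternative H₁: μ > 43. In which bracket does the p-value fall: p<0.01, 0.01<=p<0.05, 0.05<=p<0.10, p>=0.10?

SE = σ/√n = 14/√24 = 2.8577
z = (x̄−μ₀)/SE = (49.33−43)/2.8577 = 2.2150
p-value (one-sided, H₁ greater) = 0.01338
→ bracket: 0.01<=p<0.05

p-value bracket: 0.01<=p<0.05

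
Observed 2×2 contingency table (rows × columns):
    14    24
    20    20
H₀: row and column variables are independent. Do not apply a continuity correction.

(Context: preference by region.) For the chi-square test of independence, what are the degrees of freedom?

df = (r−1)(c−1) = (2−1)·(2−1) = 1

degrees of freedom = 1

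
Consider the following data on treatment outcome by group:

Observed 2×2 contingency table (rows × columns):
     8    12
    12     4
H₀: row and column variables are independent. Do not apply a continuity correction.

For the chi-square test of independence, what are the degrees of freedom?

degrees of freedom = 1

df = (r−1)(c−1) = (2−1)·(2−1) = 1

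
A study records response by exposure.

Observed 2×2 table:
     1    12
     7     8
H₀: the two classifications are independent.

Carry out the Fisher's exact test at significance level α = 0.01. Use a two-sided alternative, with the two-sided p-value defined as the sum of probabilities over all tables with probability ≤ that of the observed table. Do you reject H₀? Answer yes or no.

reject H₀: no

Margins: r₁=13, r₂=15, c₁=8, c₂=20, n=28
p_obs = C(13,1)·C(15,7)/C(28,8); sum pmf over tables with pmf ≤ p_obs
p-value (two-sided) = 0.03768
At α=0.01: p ≥ α → fail to reject H₀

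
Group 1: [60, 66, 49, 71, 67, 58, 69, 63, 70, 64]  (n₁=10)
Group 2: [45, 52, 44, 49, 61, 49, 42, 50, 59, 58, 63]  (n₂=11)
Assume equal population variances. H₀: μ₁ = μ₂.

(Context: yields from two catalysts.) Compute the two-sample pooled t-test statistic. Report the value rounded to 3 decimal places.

x̄₁=63.700, s₁=6.667, n₁=10
x̄₂=52.000, s₂=7.225, n₂=11
s_p² = [9·6.667² + 10·7.225²]/19 = 48.5316
SE = √(s_p²·(1/10+1/11)) = 3.0439
t = (63.700−52.000)/3.0439 = 3.8438
df = 19

test statistic = 3.844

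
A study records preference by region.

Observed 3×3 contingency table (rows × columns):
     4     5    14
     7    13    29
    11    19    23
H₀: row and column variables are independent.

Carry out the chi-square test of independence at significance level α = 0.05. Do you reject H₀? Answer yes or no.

Row totals [23, 49, 53], col totals [22, 37, 66], n=125
χ² = (4−4.05)²/4.05 + (5−6.81)²/6.81 + (14−12.14)²/12.14 + (7−8.62)²/8.62 + (13−14.50)²/14.50 + (29−25.87)²/25.87 + (11−9.33)²/9.33 + (19−15.69)²/15.69 + (23−27.98)²/27.98 = 3.4909
df = 4
p-value (upper-tail) = 0.47926
At α=0.05: p ≥ α → fail to reject H₀

reject H₀: no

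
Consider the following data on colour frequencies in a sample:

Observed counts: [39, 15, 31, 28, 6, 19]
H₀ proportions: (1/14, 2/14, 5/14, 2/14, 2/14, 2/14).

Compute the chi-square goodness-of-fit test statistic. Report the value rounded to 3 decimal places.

test statistic = 107.122

n = 138; E_i = n·p_i = [9.86, 19.71, 49.29, 19.71, 19.71, 19.71]
χ² = (39−9.86)²/9.86 + (15−19.71)²/19.71 + (31−49.29)²/49.29 + (28−19.71)²/19.71 + (6−19.71)²/19.71 + (19−19.71)²/19.71 = 107.1217
df = 5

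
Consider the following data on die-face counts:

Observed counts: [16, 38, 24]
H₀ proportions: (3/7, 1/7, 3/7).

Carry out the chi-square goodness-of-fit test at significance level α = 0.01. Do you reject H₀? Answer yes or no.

reject H₀: yes

n = 78; E_i = n·p_i = [33.43, 11.14, 33.43]
χ² = (16−33.43)²/33.43 + (38−11.14)²/11.14 + (24−33.43)²/33.43 = 76.4786
df = 2
p-value (upper-tail) = 0.00000
At α=0.01: p < α → reject H₀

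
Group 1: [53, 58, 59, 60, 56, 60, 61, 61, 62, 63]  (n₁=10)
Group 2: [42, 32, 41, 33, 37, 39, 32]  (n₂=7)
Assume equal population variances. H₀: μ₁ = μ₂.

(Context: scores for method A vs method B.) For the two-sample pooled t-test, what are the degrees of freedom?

df = n₁ + n₂ − 2 = 10 + 7 − 2 = 15

degrees of freedom = 15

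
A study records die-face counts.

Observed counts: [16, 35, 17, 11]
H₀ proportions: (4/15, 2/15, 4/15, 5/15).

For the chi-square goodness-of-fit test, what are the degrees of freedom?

degrees of freedom = 3

df = k − 1 = 4 − 1 = 3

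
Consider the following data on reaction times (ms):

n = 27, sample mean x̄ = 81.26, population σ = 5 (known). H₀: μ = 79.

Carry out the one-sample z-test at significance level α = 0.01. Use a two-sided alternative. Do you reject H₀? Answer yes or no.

reject H₀: no

SE = σ/√n = 5/√27 = 0.9623
z = (x̄−μ₀)/SE = (81.26−79)/0.9623 = 2.3487
p-value (two-sided) = 0.01884
At α=0.01: p ≥ α → fail to reject H₀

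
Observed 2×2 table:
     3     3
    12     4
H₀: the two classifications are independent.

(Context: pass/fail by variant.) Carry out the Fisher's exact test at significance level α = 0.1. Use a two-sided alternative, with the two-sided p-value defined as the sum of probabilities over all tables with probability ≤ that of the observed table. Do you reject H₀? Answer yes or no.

Margins: r₁=6, r₂=16, c₁=15, c₂=7, n=22
p_obs = C(6,3)·C(16,12)/C(22,15); sum pmf over tables with pmf ≤ p_obs
p-value (two-sided) = 0.33408
At α=0.1: p ≥ α → fail to reject H₀

reject H₀: no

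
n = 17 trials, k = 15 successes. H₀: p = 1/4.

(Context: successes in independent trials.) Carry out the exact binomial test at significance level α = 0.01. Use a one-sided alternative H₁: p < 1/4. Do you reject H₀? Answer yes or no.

reject H₀: no

Exact binomial: n=17, k=15, p₀=1/4=0.2500
P(X≤15) from Σ C(n,i)·p₀^i·(1−p₀)^(n−i)
p-value (one-sided, H₁ less) = 1.00000
At α=0.01: p ≥ α → fail to reject H₀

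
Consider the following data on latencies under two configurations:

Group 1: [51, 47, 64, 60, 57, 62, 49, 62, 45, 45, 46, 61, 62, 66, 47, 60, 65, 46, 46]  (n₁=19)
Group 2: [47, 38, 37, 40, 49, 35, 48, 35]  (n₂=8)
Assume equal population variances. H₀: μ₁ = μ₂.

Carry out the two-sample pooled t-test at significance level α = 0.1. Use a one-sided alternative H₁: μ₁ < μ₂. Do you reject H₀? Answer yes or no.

x̄₁=54.789, s₁=8.032, n₁=19
x̄₂=41.125, s₂=5.939, n₂=8
s_p² = [18·8.032² + 7·5.939²]/25 = 56.3213
SE = √(s_p²·(1/19+1/8)) = 3.1630
t = (54.789−41.125)/3.1630 = 4.3201
df = 25
p-value (one-sided, H₁ less) = 0.99989
At α=0.1: p ≥ α → fail to reject H₀

reject H₀: no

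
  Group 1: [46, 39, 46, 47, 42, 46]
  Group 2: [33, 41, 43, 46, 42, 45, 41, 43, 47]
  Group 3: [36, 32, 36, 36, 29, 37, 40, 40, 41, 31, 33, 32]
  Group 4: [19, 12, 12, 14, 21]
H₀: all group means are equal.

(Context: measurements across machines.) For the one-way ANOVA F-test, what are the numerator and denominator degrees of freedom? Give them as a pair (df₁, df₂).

degrees of freedom = [3, 28]

k = 4 groups, N = 32 total
df = (k−1, N−k) = (4−1, 32−4) = (3, 28)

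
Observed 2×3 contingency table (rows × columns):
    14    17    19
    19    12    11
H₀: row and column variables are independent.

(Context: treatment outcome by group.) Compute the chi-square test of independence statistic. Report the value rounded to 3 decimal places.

Row totals [50, 42], col totals [33, 29, 30], n=92
χ² = (14−17.93)²/17.93 + (17−15.76)²/15.76 + (19−16.30)²/16.30 + (19−15.07)²/15.07 + (12−13.24)²/13.24 + (11−13.70)²/13.70 = 3.0806
df = 2

test statistic = 3.081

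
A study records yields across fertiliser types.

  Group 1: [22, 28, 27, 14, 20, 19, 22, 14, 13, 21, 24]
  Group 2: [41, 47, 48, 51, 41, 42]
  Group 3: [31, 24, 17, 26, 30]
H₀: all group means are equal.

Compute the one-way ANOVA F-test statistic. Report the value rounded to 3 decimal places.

Group means [20.36, 45.00, 25.60], grand mean 28.273
SSB = Σnᵢ(x̄ᵢ−x̄)² = 2402.618; SSW = ΣΣ(x−x̄ᵢ)² = 473.745
MSB = 2402.618/2 = 1201.3091; MSW = 473.745/19 = 24.9340
F = MSB/MSW = 48.1796
df = (2, 19)

test statistic = 48.180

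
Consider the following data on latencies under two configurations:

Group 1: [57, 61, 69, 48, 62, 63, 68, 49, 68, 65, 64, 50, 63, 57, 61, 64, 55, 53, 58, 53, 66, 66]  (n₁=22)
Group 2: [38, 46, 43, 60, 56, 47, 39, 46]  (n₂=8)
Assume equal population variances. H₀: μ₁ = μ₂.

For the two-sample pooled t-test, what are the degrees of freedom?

df = n₁ + n₂ − 2 = 22 + 8 − 2 = 28

degrees of freedom = 28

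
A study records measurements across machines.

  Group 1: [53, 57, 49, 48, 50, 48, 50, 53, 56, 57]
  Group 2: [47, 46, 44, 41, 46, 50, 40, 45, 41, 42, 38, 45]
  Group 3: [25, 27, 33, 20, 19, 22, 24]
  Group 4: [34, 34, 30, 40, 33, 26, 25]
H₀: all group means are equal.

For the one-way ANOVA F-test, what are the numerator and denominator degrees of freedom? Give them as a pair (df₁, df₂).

k = 4 groups, N = 36 total
df = (k−1, N−k) = (4−1, 36−4) = (3, 32)

degrees of freedom = [3, 32]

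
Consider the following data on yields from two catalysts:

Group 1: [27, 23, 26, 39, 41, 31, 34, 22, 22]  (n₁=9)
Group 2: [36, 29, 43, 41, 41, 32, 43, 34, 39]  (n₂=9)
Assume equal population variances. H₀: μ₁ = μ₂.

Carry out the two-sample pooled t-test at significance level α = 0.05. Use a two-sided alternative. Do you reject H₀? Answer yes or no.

reject H₀: yes

x̄₁=29.444, s₁=7.230, n₁=9
x̄₂=37.556, s₂=5.053, n₂=9
s_p² = [8·7.230² + 8·5.053²]/16 = 38.9028
SE = √(s_p²·(1/9+1/9)) = 2.9402
t = (29.444−37.556)/2.9402 = -2.7586
df = 16
p-value (two-sided) = 0.01398
At α=0.05: p < α → reject H₀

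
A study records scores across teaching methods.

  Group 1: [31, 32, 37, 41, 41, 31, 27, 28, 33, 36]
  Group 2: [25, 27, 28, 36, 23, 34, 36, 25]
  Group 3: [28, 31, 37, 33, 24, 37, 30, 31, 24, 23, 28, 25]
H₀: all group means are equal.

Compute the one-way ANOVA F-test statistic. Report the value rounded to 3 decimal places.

test statistic = 2.661

Group means [33.70, 29.25, 29.25], grand mean 30.733
SSB = Σnᵢ(x̄ᵢ−x̄)² = 132.017; SSW = ΣΣ(x−x̄ᵢ)² = 669.850
MSB = 132.017/2 = 66.0083; MSW = 669.850/27 = 24.8093
F = MSB/MSW = 2.6606
df = (2, 27)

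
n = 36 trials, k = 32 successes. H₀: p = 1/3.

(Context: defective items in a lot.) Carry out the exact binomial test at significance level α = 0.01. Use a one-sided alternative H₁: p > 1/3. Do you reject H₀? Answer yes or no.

reject H₀: yes

Exact binomial: n=36, k=32, p₀=1/3=0.3333
P(X≥32) from Σ C(n,i)·p₀^i·(1−p₀)^(n−i)
p-value (one-sided, H₁ greater) = 0.00000
At α=0.01: p < α → reject H₀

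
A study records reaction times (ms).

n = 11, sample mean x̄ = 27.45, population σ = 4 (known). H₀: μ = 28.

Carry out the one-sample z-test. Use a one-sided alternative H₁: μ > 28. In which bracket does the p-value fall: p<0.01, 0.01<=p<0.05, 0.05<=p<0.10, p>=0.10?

SE = σ/√n = 4/√11 = 1.2060
z = (x̄−μ₀)/SE = (27.45−28)/1.2060 = -0.4560
p-value (one-sided, H₁ greater) = 0.67582
→ bracket: p>=0.10

p-value bracket: p>=0.10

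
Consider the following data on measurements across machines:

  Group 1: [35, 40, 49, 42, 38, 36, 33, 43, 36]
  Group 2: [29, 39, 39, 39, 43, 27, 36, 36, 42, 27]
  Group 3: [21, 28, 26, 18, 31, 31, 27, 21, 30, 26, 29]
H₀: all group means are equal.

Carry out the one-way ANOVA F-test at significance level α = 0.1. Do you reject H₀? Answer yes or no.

Group means [39.11, 35.70, 26.18], grand mean 33.233
SSB = Σnᵢ(x̄ᵢ−x̄)² = 918.741; SSW = ΣΣ(x−x̄ᵢ)² = 712.625
MSB = 918.741/2 = 459.3707; MSW = 712.625/27 = 26.3935
F = MSB/MSW = 17.4047
df = (2, 27)
p-value (upper-tail) = 0.00001
At α=0.1: p < α → reject H₀

reject H₀: yes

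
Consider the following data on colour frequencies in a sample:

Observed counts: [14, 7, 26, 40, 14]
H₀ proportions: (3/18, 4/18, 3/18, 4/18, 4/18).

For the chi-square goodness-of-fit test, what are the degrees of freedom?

degrees of freedom = 4

df = k − 1 = 5 − 1 = 4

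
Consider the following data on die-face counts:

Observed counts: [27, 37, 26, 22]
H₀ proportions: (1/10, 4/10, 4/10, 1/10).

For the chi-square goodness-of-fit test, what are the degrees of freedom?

df = k − 1 = 4 − 1 = 3

degrees of freedom = 3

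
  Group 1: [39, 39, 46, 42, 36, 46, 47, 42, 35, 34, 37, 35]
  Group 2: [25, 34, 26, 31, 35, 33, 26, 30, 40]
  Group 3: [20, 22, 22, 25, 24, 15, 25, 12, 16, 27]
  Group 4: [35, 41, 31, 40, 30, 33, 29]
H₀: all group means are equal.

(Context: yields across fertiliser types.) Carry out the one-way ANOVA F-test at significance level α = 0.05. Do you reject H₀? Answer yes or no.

reject H₀: yes

Group means [39.83, 31.11, 20.80, 34.14], grand mean 31.711
SSB = Σnᵢ(x̄ᵢ−x̄)² = 2026.803; SSW = ΣΣ(x−x̄ᵢ)² = 797.013
MSB = 2026.803/3 = 675.6010; MSW = 797.013/34 = 23.4415
F = MSB/MSW = 28.8207
df = (3, 34)
p-value (upper-tail) = 0.00000
At α=0.05: p < α → reject H₀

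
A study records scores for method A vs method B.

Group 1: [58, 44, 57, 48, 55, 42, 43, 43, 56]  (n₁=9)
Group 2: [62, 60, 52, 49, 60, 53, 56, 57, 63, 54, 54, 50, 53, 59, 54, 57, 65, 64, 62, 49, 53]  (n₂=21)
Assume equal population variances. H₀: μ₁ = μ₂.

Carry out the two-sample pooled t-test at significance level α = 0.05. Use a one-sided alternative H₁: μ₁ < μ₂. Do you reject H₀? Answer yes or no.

reject H₀: yes

x̄₁=49.556, s₁=6.839, n₁=9
x̄₂=56.476, s₂=4.966, n₂=21
s_p² = [8·6.839² + 20·4.966²]/28 = 30.9807
SE = √(s_p²·(1/9+1/21)) = 2.2176
t = (49.556−56.476)/2.2176 = -3.1208
df = 28
p-value (one-sided, H₁ less) = 0.00208
At α=0.05: p < α → reject H₀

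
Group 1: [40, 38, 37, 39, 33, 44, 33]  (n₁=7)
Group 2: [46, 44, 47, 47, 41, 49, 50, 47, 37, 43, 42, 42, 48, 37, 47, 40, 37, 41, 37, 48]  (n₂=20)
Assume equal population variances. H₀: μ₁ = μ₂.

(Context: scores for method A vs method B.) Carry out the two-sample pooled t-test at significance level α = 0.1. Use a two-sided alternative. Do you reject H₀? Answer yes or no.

x̄₁=37.714, s₁=3.904, n₁=7
x̄₂=43.500, s₂=4.395, n₂=20
s_p² = [6·3.904² + 19·4.395²]/25 = 18.3371
SE = √(s_p²·(1/7+1/20)) = 1.8805
t = (37.714−43.500)/1.8805 = -3.0766
df = 25
p-value (two-sided) = 0.00502
At α=0.1: p < α → reject H₀

reject H₀: yes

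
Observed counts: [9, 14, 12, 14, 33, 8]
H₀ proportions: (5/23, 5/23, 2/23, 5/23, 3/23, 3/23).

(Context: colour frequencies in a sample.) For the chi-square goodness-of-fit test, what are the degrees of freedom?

df = k − 1 = 6 − 1 = 5

degrees of freedom = 5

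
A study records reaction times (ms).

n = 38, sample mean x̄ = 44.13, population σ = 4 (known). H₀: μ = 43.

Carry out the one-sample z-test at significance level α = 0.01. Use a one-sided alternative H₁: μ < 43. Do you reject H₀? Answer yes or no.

SE = σ/√n = 4/√38 = 0.6489
z = (x̄−μ₀)/SE = (44.13−43)/0.6489 = 1.7414
p-value (one-sided, H₁ less) = 0.95920
At α=0.01: p ≥ α → fail to reject H₀

reject H₀: no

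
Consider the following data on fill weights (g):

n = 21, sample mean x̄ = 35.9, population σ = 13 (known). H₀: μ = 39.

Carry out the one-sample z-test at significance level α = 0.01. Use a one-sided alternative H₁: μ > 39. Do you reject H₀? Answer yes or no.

SE = σ/√n = 13/√21 = 2.8368
z = (x̄−μ₀)/SE = (35.9−39)/2.8368 = -1.0928
p-value (one-sided, H₁ greater) = 0.86275
At α=0.01: p ≥ α → fail to reject H₀

reject H₀: no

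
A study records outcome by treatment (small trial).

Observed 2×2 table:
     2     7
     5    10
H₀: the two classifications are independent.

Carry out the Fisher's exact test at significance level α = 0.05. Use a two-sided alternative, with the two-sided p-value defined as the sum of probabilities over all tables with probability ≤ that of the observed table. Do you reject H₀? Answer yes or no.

Margins: r₁=9, r₂=15, c₁=7, c₂=17, n=24
p_obs = C(9,2)·C(15,5)/C(24,7); sum pmf over tables with pmf ≤ p_obs
p-value (two-sided) = 0.66871
At α=0.05: p ≥ α → fail to reject H₀

reject H₀: no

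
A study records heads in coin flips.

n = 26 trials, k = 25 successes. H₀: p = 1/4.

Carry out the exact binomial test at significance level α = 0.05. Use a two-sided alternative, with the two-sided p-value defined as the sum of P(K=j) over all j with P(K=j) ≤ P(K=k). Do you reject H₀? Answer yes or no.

Exact binomial: n=26, k=25, p₀=1/4=0.2500
P(X=j) = C(n,j)·p₀^j·(1−p₀)^(n−j); p = Σ P(X=j) over j with P(X=j) ≤ P(X=25)
p-value (two-sided) = 0.00000
At α=0.05: p < α → reject H₀

reject H₀: yes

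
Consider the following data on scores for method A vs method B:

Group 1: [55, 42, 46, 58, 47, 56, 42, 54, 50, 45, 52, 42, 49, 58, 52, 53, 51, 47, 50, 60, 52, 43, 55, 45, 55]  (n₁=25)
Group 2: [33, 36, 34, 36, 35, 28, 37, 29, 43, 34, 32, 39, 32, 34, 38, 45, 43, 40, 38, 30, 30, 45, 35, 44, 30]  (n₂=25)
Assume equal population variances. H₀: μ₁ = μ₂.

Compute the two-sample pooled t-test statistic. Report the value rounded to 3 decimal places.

test statistic = 9.631

x̄₁=50.360, s₁=5.400, n₁=25
x̄₂=36.000, s₂=5.140, n₂=25
s_p² = [24·5.400² + 24·5.140²]/48 = 27.7867
SE = √(s_p²·(1/25+1/25)) = 1.4910
t = (50.360−36.000)/1.4910 = 9.6314
df = 48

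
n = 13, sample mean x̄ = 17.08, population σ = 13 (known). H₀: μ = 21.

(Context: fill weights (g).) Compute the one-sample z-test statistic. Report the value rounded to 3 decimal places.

SE = σ/√n = 13/√13 = 3.6056
z = (x̄−μ₀)/SE = (17.08−21)/3.6056 = -1.0872

test statistic = -1.087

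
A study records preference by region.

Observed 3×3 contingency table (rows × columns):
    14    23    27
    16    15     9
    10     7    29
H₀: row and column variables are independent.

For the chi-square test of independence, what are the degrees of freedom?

df = (r−1)(c−1) = (3−1)·(3−1) = 4

degrees of freedom = 4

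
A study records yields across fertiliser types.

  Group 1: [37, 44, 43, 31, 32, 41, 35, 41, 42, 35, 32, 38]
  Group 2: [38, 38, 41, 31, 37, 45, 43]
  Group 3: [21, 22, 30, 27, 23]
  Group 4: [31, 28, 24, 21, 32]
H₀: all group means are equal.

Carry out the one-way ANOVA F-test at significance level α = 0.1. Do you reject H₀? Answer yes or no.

reject H₀: yes

Group means [37.58, 39.00, 24.60, 27.20], grand mean 33.897
SSB = Σnᵢ(x̄ᵢ−x̄)² = 1001.773; SSW = ΣΣ(x−x̄ᵢ)² = 502.917
MSB = 1001.773/3 = 333.9243; MSW = 502.917/25 = 20.1167
F = MSB/MSW = 16.5994
df = (3, 25)
p-value (upper-tail) = 0.00000
At α=0.1: p < α → reject H₀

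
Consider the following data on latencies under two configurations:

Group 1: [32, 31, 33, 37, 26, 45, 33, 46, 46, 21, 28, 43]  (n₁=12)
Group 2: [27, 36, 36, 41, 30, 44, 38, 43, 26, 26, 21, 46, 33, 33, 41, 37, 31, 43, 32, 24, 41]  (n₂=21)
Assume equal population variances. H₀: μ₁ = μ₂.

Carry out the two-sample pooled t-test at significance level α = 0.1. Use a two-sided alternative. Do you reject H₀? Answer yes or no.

reject H₀: no

x̄₁=35.083, s₁=8.361, n₁=12
x̄₂=34.714, s₂=7.254, n₂=21
s_p² = [11·8.361² + 20·7.254²]/31 = 58.7485
SE = √(s_p²·(1/12+1/21)) = 2.7737
t = (35.083−34.714)/2.7737 = 0.1331
df = 31
p-value (two-sided) = 0.89501
At α=0.1: p ≥ α → fail to reject H₀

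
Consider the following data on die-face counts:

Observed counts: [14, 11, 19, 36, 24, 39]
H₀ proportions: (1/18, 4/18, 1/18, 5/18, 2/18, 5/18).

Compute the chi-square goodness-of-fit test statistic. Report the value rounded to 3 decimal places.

test statistic = 38.089

n = 143; E_i = n·p_i = [7.94, 31.78, 7.94, 39.72, 15.89, 39.72]
χ² = (14−7.94)²/7.94 + (11−31.78)²/31.78 + (19−7.94)²/7.94 + (36−39.72)²/39.72 + (24−15.89)²/15.89 + (39−39.72)²/39.72 = 38.0888
df = 5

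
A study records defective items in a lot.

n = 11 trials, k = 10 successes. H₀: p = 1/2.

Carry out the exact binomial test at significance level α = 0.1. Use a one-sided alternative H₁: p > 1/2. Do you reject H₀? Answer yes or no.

Exact binomial: n=11, k=10, p₀=1/2=0.5000
P(X≥10) from Σ C(n,i)·p₀^i·(1−p₀)^(n−i)
p-value (one-sided, H₁ greater) = 0.00586
At α=0.1: p < α → reject H₀

reject H₀: yes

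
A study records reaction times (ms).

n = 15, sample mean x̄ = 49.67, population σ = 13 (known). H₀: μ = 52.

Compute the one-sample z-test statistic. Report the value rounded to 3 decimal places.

test statistic = -0.694

SE = σ/√n = 13/√15 = 3.3566
z = (x̄−μ₀)/SE = (49.67−52)/3.3566 = -0.6942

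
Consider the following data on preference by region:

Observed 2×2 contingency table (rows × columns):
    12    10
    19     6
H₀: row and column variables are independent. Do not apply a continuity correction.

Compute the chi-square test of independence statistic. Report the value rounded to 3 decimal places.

Row totals [22, 25], col totals [31, 16], n=47
χ² = (12−14.51)²/14.51 + (10−7.49)²/7.49 + (19−16.49)²/16.49 + (6−8.51)²/8.51 = 2.3989
df = 1

test statistic = 2.399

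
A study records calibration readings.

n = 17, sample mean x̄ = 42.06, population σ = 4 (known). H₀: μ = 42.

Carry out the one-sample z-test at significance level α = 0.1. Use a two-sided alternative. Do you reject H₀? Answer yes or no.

SE = σ/√n = 4/√17 = 0.9701
z = (x̄−μ₀)/SE = (42.06−42)/0.9701 = 0.0618
p-value (two-sided) = 0.95069
At α=0.1: p ≥ α → fail to reject H₀

reject H₀: no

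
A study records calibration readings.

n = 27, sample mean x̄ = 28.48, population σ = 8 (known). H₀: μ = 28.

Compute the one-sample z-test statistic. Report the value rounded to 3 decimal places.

SE = σ/√n = 8/√27 = 1.5396
z = (x̄−μ₀)/SE = (28.48−28)/1.5396 = 0.3118

test statistic = 0.312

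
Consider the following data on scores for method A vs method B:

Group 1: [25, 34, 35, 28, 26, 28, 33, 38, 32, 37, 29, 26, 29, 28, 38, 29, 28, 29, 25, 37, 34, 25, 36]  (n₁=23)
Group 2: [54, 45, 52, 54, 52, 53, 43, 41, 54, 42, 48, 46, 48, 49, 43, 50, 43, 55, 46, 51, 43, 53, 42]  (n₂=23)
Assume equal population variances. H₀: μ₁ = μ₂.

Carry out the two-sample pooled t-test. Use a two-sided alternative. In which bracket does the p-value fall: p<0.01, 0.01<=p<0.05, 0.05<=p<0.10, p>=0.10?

p-value bracket: p<0.01

x̄₁=30.826, s₁=4.489, n₁=23
x̄₂=48.130, s₂=4.722, n₂=23
s_p² = [22·4.489² + 22·4.722²]/44 = 21.2253
SE = √(s_p²·(1/23+1/23)) = 1.3586
t = (30.826−48.130)/1.3586 = -12.7373
df = 44
p-value (two-sided) = 0.00000
→ bracket: p<0.01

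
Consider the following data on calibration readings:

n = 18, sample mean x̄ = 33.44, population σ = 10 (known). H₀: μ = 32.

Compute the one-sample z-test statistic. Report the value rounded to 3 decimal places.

test statistic = 0.611

SE = σ/√n = 10/√18 = 2.3570
z = (x̄−μ₀)/SE = (33.44−32)/2.3570 = 0.6109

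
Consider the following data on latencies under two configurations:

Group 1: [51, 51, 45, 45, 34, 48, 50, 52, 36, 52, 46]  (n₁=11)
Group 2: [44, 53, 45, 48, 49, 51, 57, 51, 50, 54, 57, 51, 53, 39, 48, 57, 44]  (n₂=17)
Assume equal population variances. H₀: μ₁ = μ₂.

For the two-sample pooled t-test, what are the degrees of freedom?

degrees of freedom = 26

df = n₁ + n₂ − 2 = 11 + 17 − 2 = 26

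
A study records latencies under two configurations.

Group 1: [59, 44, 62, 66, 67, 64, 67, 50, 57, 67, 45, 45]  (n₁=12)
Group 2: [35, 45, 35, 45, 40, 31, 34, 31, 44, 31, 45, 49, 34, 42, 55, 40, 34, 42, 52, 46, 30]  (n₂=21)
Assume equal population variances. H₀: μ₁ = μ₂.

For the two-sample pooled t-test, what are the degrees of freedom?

degrees of freedom = 31

df = n₁ + n₂ − 2 = 12 + 21 − 2 = 31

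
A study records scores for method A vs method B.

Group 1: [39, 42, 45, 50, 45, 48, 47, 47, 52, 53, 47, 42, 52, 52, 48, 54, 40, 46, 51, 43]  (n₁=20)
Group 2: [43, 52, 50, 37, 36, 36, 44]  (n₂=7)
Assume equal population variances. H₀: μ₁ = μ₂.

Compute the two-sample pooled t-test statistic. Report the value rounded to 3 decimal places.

x̄₁=47.150, s₁=4.440, n₁=20
x̄₂=42.571, s₂=6.630, n₂=7
s_p² = [19·4.440² + 6·6.630²]/25 = 25.5306
SE = √(s_p²·(1/20+1/7)) = 2.2190
t = (47.150−42.571)/2.2190 = 2.0634
df = 25

test statistic = 2.063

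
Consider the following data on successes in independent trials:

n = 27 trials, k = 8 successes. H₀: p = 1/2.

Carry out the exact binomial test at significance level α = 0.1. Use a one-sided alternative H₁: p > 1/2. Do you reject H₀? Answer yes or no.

reject H₀: no

Exact binomial: n=27, k=8, p₀=1/2=0.5000
P(X≥8) from Σ C(n,i)·p₀^i·(1−p₀)^(n−i)
p-value (one-sided, H₁ greater) = 0.99042
At α=0.1: p ≥ α → fail to reject H₀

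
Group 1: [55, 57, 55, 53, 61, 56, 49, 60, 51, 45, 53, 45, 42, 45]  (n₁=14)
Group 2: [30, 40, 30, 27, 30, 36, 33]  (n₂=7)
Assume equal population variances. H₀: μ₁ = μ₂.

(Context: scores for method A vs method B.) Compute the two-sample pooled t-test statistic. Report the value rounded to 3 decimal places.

test statistic = 7.678

x̄₁=51.929, s₁=5.967, n₁=14
x̄₂=32.286, s₂=4.424, n₂=7
s_p² = [13·5.967² + 6·4.424²]/19 = 30.5451
SE = √(s_p²·(1/14+1/7)) = 2.5584
t = (51.929−32.286)/2.5584 = 7.6778
df = 19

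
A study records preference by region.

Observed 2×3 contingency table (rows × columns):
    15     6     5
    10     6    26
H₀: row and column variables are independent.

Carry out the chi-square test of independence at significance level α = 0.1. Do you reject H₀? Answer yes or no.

reject H₀: yes

Row totals [26, 42], col totals [25, 12, 31], n=68
χ² = (15−9.56)²/9.56 + (6−4.59)²/4.59 + (5−11.85)²/11.85 + (10−15.44)²/15.44 + (6−7.41)²/7.41 + (26−19.15)²/19.15 = 12.1328
df = 2
p-value (upper-tail) = 0.00232
At α=0.1: p < α → reject H₀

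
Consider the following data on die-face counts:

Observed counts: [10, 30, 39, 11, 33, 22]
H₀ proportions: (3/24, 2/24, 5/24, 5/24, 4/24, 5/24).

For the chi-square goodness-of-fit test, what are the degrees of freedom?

df = k − 1 = 6 − 1 = 5

degrees of freedom = 5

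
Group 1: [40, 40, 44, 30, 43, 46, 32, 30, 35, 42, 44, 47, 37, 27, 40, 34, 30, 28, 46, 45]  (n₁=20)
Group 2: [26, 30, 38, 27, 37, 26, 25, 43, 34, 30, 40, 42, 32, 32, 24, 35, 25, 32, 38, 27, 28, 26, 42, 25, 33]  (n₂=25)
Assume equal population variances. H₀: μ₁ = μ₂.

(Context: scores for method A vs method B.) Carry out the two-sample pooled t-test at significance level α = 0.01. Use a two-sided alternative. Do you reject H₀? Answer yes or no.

x̄₁=38.000, s₁=6.720, n₁=20
x̄₂=31.880, s₂=6.085, n₂=25
s_p² = [19·6.720² + 24·6.085²]/43 = 40.6195
SE = √(s_p²·(1/20+1/25)) = 1.9120
t = (38.000−31.880)/1.9120 = 3.2008
df = 43
p-value (two-sided) = 0.00258
At α=0.01: p < α → reject H₀

reject H₀: yes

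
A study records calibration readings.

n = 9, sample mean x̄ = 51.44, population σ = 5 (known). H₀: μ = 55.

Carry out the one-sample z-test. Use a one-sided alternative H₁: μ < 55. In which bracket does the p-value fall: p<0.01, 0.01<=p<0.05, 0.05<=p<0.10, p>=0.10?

SE = σ/√n = 5/√9 = 1.6667
z = (x̄−μ₀)/SE = (51.44−55)/1.6667 = -2.1360
p-value (one-sided, H₁ less) = 0.01634
→ bracket: 0.01<=p<0.05

p-value bracket: 0.01<=p<0.05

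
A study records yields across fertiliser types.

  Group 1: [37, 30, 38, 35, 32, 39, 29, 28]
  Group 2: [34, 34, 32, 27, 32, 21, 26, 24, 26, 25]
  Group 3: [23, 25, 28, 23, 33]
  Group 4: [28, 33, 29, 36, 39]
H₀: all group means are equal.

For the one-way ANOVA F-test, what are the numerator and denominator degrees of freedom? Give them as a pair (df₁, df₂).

degrees of freedom = [3, 24]

k = 4 groups, N = 28 total
df = (k−1, N−k) = (4−1, 28−4) = (3, 24)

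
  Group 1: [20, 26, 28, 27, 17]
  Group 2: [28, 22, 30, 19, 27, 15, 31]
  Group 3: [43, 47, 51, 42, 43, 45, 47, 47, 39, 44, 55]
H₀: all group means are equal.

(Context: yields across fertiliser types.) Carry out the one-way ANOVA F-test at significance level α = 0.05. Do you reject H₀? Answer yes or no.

Group means [23.60, 24.57, 45.73], grand mean 34.478
SSB = Σnᵢ(x̄ᵢ−x̄)² = 2670.643; SSW = ΣΣ(x−x̄ᵢ)² = 507.096
MSB = 2670.643/2 = 1335.3215; MSW = 507.096/20 = 25.3548
F = MSB/MSW = 52.6654
df = (2, 20)
p-value (upper-tail) = 0.00000
At α=0.05: p < α → reject H₀

reject H₀: yes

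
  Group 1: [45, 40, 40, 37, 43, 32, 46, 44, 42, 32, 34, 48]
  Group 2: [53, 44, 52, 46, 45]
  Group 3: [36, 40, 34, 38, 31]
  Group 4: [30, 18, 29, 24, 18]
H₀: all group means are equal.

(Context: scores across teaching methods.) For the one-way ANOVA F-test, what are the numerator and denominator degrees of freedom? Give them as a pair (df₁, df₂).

k = 4 groups, N = 27 total
df = (k−1, N−k) = (4−1, 27−4) = (3, 23)

degrees of freedom = [3, 23]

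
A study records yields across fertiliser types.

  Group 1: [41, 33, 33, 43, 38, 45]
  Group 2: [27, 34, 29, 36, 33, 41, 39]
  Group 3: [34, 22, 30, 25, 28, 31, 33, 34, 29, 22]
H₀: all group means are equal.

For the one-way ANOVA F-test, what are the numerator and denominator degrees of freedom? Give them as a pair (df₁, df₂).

degrees of freedom = [2, 20]

k = 3 groups, N = 23 total
df = (k−1, N−k) = (3−1, 23−3) = (2, 20)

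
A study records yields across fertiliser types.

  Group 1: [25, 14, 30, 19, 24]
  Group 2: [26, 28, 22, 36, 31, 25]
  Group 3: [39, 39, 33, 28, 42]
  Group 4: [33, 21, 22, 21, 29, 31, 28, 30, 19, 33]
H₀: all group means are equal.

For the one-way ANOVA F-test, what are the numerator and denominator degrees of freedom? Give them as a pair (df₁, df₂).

k = 4 groups, N = 26 total
df = (k−1, N−k) = (4−1, 26−4) = (3, 22)

degrees of freedom = [3, 22]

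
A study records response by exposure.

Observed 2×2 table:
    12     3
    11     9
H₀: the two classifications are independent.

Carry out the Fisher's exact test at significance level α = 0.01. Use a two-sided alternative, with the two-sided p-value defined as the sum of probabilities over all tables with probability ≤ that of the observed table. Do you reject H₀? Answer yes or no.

Margins: r₁=15, r₂=20, c₁=23, c₂=12, n=35
p_obs = C(15,12)·C(20,11)/C(35,23); sum pmf over tables with pmf ≤ p_obs
p-value (two-sided) = 0.16292
At α=0.01: p ≥ α → fail to reject H₀

reject H₀: no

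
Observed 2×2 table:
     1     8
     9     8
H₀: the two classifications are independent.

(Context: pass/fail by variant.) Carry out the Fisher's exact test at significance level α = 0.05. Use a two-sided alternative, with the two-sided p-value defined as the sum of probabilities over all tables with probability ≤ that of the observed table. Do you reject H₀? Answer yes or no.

Margins: r₁=9, r₂=17, c₁=10, c₂=16, n=26
p_obs = C(9,1)·C(17,9)/C(26,10); sum pmf over tables with pmf ≤ p_obs
p-value (two-sided) = 0.08733
At α=0.05: p ≥ α → fail to reject H₀

reject H₀: no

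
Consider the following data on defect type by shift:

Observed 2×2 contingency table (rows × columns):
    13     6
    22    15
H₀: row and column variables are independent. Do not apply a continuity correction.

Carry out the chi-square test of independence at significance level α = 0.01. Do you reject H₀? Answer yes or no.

reject H₀: no

Row totals [19, 37], col totals [35, 21], n=56
χ² = (13−11.88)²/11.88 + (6−7.12)²/7.12 + (22−23.12)²/23.12 + (15−13.88)²/13.88 = 0.4302
df = 1
p-value (upper-tail) = 0.51191
At α=0.01: p ≥ α → fail to reject H₀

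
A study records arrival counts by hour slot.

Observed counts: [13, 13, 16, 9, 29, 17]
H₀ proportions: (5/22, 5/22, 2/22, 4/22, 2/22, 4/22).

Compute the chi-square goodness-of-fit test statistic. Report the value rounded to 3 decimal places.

n = 97; E_i = n·p_i = [22.05, 22.05, 8.82, 17.64, 8.82, 17.64]
χ² = (13−22.05)²/22.05 + (13−22.05)²/22.05 + (16−8.82)²/8.82 + (9−17.64)²/17.64 + (29−8.82)²/8.82 + (17−17.64)²/17.64 = 63.7134
df = 5

test statistic = 63.713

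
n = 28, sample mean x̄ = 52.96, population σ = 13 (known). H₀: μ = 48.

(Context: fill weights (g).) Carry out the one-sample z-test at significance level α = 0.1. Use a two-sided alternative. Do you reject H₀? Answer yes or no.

reject H₀: yes

SE = σ/√n = 13/√28 = 2.4568
z = (x̄−μ₀)/SE = (52.96−48)/2.4568 = 2.0189
p-value (two-sided) = 0.04350
At α=0.1: p < α → reject H₀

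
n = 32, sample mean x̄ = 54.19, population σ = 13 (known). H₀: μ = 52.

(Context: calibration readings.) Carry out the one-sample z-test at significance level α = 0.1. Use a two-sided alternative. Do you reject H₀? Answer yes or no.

SE = σ/√n = 13/√32 = 2.2981
z = (x̄−μ₀)/SE = (54.19−52)/2.2981 = 0.9530
p-value (two-sided) = 0.34061
At α=0.1: p ≥ α → fail to reject H₀

reject H₀: no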